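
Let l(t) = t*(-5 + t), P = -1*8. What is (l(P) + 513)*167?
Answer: 103039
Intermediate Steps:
P = -8
(l(P) + 513)*167 = (-8*(-5 - 8) + 513)*167 = (-8*(-13) + 513)*167 = (104 + 513)*167 = 617*167 = 103039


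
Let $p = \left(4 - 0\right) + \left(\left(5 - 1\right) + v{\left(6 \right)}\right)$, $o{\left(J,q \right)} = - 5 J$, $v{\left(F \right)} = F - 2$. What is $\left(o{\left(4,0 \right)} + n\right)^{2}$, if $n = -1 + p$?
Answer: $81$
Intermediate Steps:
$v{\left(F \right)} = -2 + F$
$p = 12$ ($p = \left(4 - 0\right) + \left(\left(5 - 1\right) + \left(-2 + 6\right)\right) = \left(4 + 0\right) + \left(\left(5 - 1\right) + 4\right) = 4 + \left(4 + 4\right) = 4 + 8 = 12$)
$n = 11$ ($n = -1 + 12 = 11$)
$\left(o{\left(4,0 \right)} + n\right)^{2} = \left(\left(-5\right) 4 + 11\right)^{2} = \left(-20 + 11\right)^{2} = \left(-9\right)^{2} = 81$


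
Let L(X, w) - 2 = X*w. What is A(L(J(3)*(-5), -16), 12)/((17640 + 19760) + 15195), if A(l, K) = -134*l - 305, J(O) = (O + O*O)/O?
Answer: -43453/52595 ≈ -0.82618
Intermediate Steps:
J(O) = (O + O**2)/O
L(X, w) = 2 + X*w
A(l, K) = -305 - 134*l
A(L(J(3)*(-5), -16), 12)/((17640 + 19760) + 15195) = (-305 - 134*(2 + ((1 + 3)*(-5))*(-16)))/((17640 + 19760) + 15195) = (-305 - 134*(2 + (4*(-5))*(-16)))/(37400 + 15195) = (-305 - 134*(2 - 20*(-16)))/52595 = (-305 - 134*(2 + 320))*(1/52595) = (-305 - 134*322)*(1/52595) = (-305 - 43148)*(1/52595) = -43453*1/52595 = -43453/52595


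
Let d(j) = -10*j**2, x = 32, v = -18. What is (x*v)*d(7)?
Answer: 282240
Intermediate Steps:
(x*v)*d(7) = (32*(-18))*(-10*7**2) = -(-5760)*49 = -576*(-490) = 282240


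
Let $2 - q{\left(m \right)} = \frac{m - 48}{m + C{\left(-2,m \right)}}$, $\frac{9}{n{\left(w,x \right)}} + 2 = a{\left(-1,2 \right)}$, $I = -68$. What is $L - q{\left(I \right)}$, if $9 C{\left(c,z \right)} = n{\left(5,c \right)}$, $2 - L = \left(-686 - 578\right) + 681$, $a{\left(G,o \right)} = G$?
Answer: $\frac{119863}{205} \approx 584.7$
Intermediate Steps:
$n{\left(w,x \right)} = -3$ ($n{\left(w,x \right)} = \frac{9}{-2 - 1} = \frac{9}{-3} = 9 \left(- \frac{1}{3}\right) = -3$)
$L = 585$ ($L = 2 - \left(\left(-686 - 578\right) + 681\right) = 2 - \left(-1264 + 681\right) = 2 - -583 = 2 + 583 = 585$)
$C{\left(c,z \right)} = - \frac{1}{3}$ ($C{\left(c,z \right)} = \frac{1}{9} \left(-3\right) = - \frac{1}{3}$)
$q{\left(m \right)} = 2 - \frac{-48 + m}{- \frac{1}{3} + m}$ ($q{\left(m \right)} = 2 - \frac{m - 48}{m - \frac{1}{3}} = 2 - \frac{-48 + m}{- \frac{1}{3} + m}$)
$L - q{\left(I \right)} = 585 - \frac{142 + 3 \left(-68\right)}{-1 + 3 \left(-68\right)} = 585 - \frac{142 - 204}{-1 - 204} = 585 - \frac{1}{-205} \left(-62\right) = 585 - \left(- \frac{1}{205}\right) \left(-62\right) = 585 - \frac{62}{205} = \frac{119863}{205}$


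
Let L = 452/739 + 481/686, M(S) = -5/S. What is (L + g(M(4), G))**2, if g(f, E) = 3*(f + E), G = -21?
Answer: 4401963819206209/1028009432464 ≈ 4282.0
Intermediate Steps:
g(f, E) = 3*E + 3*f (g(f, E) = 3*(E + f) = 3*E + 3*f)
L = 665531/506954 (L = 452*(1/739) + 481*(1/686) = 452/739 + 481/686 = 665531/506954 ≈ 1.3128)
(L + g(M(4), G))**2 = (665531/506954 + (3*(-21) + 3*(-5/4)))**2 = (665531/506954 + (-63 + 3*(-5*1/4)))**2 = (665531/506954 + (-63 + 3*(-5/4)))**2 = (665531/506954 + (-63 - 15/4))**2 = (665531/506954 - 267/4)**2 = (-66347297/1013908)**2 = 4401963819206209/1028009432464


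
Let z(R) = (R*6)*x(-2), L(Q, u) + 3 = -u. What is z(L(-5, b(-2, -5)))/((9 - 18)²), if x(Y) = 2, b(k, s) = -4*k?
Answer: -44/27 ≈ -1.6296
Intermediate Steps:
L(Q, u) = -3 - u
z(R) = 12*R (z(R) = (R*6)*2 = (6*R)*2 = 12*R)
z(L(-5, b(-2, -5)))/((9 - 18)²) = (12*(-3 - (-4)*(-2)))/((9 - 18)²) = (12*(-3 - 1*8))/((-9)²) = (12*(-3 - 8))/81 = (12*(-11))*(1/81) = -132*1/81 = -44/27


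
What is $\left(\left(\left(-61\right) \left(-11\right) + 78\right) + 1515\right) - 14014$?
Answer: $-11750$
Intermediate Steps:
$\left(\left(\left(-61\right) \left(-11\right) + 78\right) + 1515\right) - 14014 = \left(\left(671 + 78\right) + 1515\right) - 14014 = \left(749 + 1515\right) - 14014 = 2264 - 14014 = -11750$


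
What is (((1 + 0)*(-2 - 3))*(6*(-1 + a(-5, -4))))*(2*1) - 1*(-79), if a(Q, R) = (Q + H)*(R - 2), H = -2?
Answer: -2381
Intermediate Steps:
a(Q, R) = (-2 + Q)*(-2 + R) (a(Q, R) = (Q - 2)*(R - 2) = (-2 + Q)*(-2 + R))
(((1 + 0)*(-2 - 3))*(6*(-1 + a(-5, -4))))*(2*1) - 1*(-79) = (((1 + 0)*(-2 - 3))*(6*(-1 + (4 - 2*(-5) - 2*(-4) - 5*(-4)))))*(2*1) - 1*(-79) = ((1*(-5))*(6*(-1 + (4 + 10 + 8 + 20))))*2 + 79 = -30*(-1 + 42)*2 + 79 = -30*41*2 + 79 = -5*246*2 + 79 = -1230*2 + 79 = -2460 + 79 = -2381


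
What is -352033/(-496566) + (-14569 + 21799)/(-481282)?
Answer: 82918487063/119494138806 ≈ 0.69391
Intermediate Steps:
-352033/(-496566) + (-14569 + 21799)/(-481282) = -352033*(-1/496566) + 7230*(-1/481282) = 352033/496566 - 3615/240641 = 82918487063/119494138806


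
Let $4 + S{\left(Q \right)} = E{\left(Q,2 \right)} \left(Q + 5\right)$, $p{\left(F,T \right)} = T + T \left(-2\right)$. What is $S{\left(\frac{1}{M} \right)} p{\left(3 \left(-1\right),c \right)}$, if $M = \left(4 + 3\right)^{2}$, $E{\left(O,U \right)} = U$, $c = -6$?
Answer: $\frac{1776}{49} \approx 36.245$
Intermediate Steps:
$M = 49$ ($M = 7^{2} = 49$)
$p{\left(F,T \right)} = - T$ ($p{\left(F,T \right)} = T - 2 T = - T$)
$S{\left(Q \right)} = 6 + 2 Q$ ($S{\left(Q \right)} = -4 + 2 \left(Q + 5\right) = -4 + 2 \left(5 + Q\right) = -4 + \left(10 + 2 Q\right) = 6 + 2 Q$)
$S{\left(\frac{1}{M} \right)} p{\left(3 \left(-1\right),c \right)} = \left(6 + \frac{2}{49}\right) \left(\left(-1\right) \left(-6\right)\right) = \left(6 + 2 \cdot \frac{1}{49}\right) 6 = \left(6 + \frac{2}{49}\right) 6 = \frac{296}{49} \cdot 6 = \frac{1776}{49}$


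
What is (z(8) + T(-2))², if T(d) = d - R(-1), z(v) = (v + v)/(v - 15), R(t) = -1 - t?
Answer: 900/49 ≈ 18.367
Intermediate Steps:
z(v) = 2*v/(-15 + v) (z(v) = (2*v)/(-15 + v) = 2*v/(-15 + v))
T(d) = d (T(d) = d - (-1 - 1*(-1)) = d - (-1 + 1) = d - 1*0 = d + 0 = d)
(z(8) + T(-2))² = (2*8/(-15 + 8) - 2)² = (2*8/(-7) - 2)² = (2*8*(-⅐) - 2)² = (-16/7 - 2)² = (-30/7)² = 900/49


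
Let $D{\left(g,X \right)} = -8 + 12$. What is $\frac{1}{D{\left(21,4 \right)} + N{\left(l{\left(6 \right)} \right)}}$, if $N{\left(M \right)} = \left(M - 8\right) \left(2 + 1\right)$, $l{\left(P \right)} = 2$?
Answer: $- \frac{1}{14} \approx -0.071429$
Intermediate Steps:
$D{\left(g,X \right)} = 4$
$N{\left(M \right)} = -24 + 3 M$ ($N{\left(M \right)} = \left(-8 + M\right) 3 = -24 + 3 M$)
$\frac{1}{D{\left(21,4 \right)} + N{\left(l{\left(6 \right)} \right)}} = \frac{1}{4 + \left(-24 + 3 \cdot 2\right)} = \frac{1}{4 + \left(-24 + 6\right)} = \frac{1}{4 - 18} = \frac{1}{-14} = - \frac{1}{14}$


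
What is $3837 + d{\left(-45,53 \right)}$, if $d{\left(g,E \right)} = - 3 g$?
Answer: $3972$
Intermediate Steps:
$3837 + d{\left(-45,53 \right)} = 3837 - -135 = 3837 + 135 = 3972$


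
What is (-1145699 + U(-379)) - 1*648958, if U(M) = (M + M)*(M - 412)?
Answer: -1195079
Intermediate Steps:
U(M) = 2*M*(-412 + M) (U(M) = (2*M)*(-412 + M) = 2*M*(-412 + M))
(-1145699 + U(-379)) - 1*648958 = (-1145699 + 2*(-379)*(-412 - 379)) - 1*648958 = (-1145699 + 2*(-379)*(-791)) - 648958 = (-1145699 + 599578) - 648958 = -546121 - 648958 = -1195079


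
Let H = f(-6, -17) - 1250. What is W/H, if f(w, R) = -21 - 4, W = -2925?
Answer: 39/17 ≈ 2.2941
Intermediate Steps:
f(w, R) = -25
H = -1275 (H = -25 - 1250 = -1275)
W/H = -2925/(-1275) = -2925*(-1/1275) = 39/17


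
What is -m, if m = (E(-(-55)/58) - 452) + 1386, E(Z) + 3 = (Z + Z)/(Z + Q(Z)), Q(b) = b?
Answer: -932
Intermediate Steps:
E(Z) = -2 (E(Z) = -3 + (Z + Z)/(Z + Z) = -3 + (2*Z)/((2*Z)) = -3 + (2*Z)*(1/(2*Z)) = -3 + 1 = -2)
m = 932 (m = (-2 - 452) + 1386 = -454 + 1386 = 932)
-m = -1*932 = -932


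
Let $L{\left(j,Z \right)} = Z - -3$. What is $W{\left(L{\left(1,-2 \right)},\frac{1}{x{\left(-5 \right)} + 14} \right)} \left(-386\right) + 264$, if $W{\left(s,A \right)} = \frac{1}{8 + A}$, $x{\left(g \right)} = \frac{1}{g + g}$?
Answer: $\frac{121277}{561} \approx 216.18$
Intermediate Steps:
$L{\left(j,Z \right)} = 3 + Z$ ($L{\left(j,Z \right)} = Z + 3 = 3 + Z$)
$x{\left(g \right)} = \frac{1}{2 g}$
$W{\left(L{\left(1,-2 \right)},\frac{1}{x{\left(-5 \right)} + 14} \right)} \left(-386\right) + 264 = \frac{1}{8 + \frac{1}{\frac{1}{2 \left(-5\right)} + 14}} \left(-386\right) + 264 = \frac{1}{8 + \frac{1}{\frac{1}{2} \left(- \frac{1}{5}\right) + 14}} \left(-386\right) + 264 = \frac{1}{8 + \frac{1}{- \frac{1}{10} + 14}} \left(-386\right) + 264 = \frac{1}{8 + \frac{1}{\frac{139}{10}}} \left(-386\right) + 264 = \frac{1}{8 + \frac{10}{139}} \left(-386\right) + 264 = \frac{1}{\frac{1122}{139}} \left(-386\right) + 264 = \frac{139}{1122} \left(-386\right) + 264 = - \frac{26827}{561} + 264 = \frac{121277}{561}$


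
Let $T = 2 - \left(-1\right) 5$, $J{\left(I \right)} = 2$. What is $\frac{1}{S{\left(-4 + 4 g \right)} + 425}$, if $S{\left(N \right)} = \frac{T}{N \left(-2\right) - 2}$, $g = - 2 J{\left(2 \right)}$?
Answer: $\frac{38}{16157} \approx 0.0023519$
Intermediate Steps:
$g = -4$ ($g = \left(-2\right) 2 = -4$)
$T = 7$ ($T = 2 - -5 = 2 + 5 = 7$)
$S{\left(N \right)} = \frac{7}{-2 - 2 N}$ ($S{\left(N \right)} = \frac{7}{N \left(-2\right) - 2} = \frac{7}{- 2 N - 2} = \frac{7}{-2 - 2 N}$)
$\frac{1}{S{\left(-4 + 4 g \right)} + 425} = \frac{1}{- \frac{7}{2 + 2 \left(-4 + 4 \left(-4\right)\right)} + 425} = \frac{1}{- \frac{7}{2 + 2 \left(-4 - 16\right)} + 425} = \frac{1}{- \frac{7}{2 + 2 \left(-20\right)} + 425} = \frac{1}{- \frac{7}{2 - 40} + 425} = \frac{1}{- \frac{7}{-38} + 425} = \frac{1}{\left(-7\right) \left(- \frac{1}{38}\right) + 425} = \frac{1}{\frac{7}{38} + 425} = \frac{1}{\frac{16157}{38}} = \frac{38}{16157}$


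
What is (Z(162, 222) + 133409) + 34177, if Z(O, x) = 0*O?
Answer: 167586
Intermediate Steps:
Z(O, x) = 0
(Z(162, 222) + 133409) + 34177 = (0 + 133409) + 34177 = 133409 + 34177 = 167586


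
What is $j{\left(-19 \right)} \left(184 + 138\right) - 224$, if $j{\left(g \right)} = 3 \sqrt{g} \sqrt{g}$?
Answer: $-18578$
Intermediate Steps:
$j{\left(g \right)} = 3 g$
$j{\left(-19 \right)} \left(184 + 138\right) - 224 = 3 \left(-19\right) \left(184 + 138\right) - 224 = \left(-57\right) 322 - 224 = -18354 - 224 = -18578$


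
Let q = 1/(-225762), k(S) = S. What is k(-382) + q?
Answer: -86241085/225762 ≈ -382.00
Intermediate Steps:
q = -1/225762 ≈ -4.4294e-6
k(-382) + q = -382 - 1/225762 = -86241085/225762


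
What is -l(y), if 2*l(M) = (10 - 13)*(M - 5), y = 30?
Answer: 75/2 ≈ 37.500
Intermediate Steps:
l(M) = 15/2 - 3*M/2 (l(M) = ((10 - 13)*(M - 5))/2 = (-3*(-5 + M))/2 = (15 - 3*M)/2 = 15/2 - 3*M/2)
-l(y) = -(15/2 - 3/2*30) = -(15/2 - 45) = -1*(-75/2) = 75/2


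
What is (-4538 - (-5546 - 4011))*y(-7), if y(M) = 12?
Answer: 60228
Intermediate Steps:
(-4538 - (-5546 - 4011))*y(-7) = (-4538 - (-5546 - 4011))*12 = (-4538 - 1*(-9557))*12 = (-4538 + 9557)*12 = 5019*12 = 60228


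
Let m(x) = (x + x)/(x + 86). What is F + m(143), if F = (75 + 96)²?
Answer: 6696475/229 ≈ 29242.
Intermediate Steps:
m(x) = 2*x/(86 + x) (m(x) = (2*x)/(86 + x) = 2*x/(86 + x))
F = 29241 (F = 171² = 29241)
F + m(143) = 29241 + 2*143/(86 + 143) = 29241 + 2*143/229 = 29241 + 2*143*(1/229) = 29241 + 286/229 = 6696475/229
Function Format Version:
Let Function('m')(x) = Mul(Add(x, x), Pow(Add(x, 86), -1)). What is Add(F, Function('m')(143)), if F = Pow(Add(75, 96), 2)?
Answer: Rational(6696475, 229) ≈ 29242.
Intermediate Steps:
Function('m')(x) = Mul(2, x, Pow(Add(86, x), -1)) (Function('m')(x) = Mul(Mul(2, x), Pow(Add(86, x), -1)) = Mul(2, x, Pow(Add(86, x), -1)))
F = 29241 (F = Pow(171, 2) = 29241)
Add(F, Function('m')(143)) = Add(29241, Mul(2, 143, Pow(Add(86, 143), -1))) = Add(29241, Mul(2, 143, Pow(229, -1))) = Add(29241, Mul(2, 143, Rational(1, 229))) = Add(29241, Rational(286, 229)) = Rational(6696475, 229)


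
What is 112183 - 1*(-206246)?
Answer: 318429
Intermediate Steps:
112183 - 1*(-206246) = 112183 + 206246 = 318429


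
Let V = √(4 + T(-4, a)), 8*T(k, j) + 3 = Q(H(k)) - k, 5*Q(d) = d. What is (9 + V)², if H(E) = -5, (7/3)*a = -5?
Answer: 121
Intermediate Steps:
a = -15/7 (a = (3/7)*(-5) = -15/7 ≈ -2.1429)
Q(d) = d/5
T(k, j) = -½ - k/8 (T(k, j) = -3/8 + ((⅕)*(-5) - k)/8 = -3/8 + (-1 - k)/8 = -3/8 + (-⅛ - k/8) = -½ - k/8)
V = 2 (V = √(4 + (-½ - ⅛*(-4))) = √(4 + (-½ + ½)) = √(4 + 0) = √4 = 2)
(9 + V)² = (9 + 2)² = 11² = 121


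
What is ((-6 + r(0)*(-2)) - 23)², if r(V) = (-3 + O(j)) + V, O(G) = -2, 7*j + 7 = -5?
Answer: 361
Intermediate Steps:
j = -12/7 (j = -1 + (⅐)*(-5) = -1 - 5/7 = -12/7 ≈ -1.7143)
r(V) = -5 + V (r(V) = (-3 - 2) + V = -5 + V)
((-6 + r(0)*(-2)) - 23)² = ((-6 + (-5 + 0)*(-2)) - 23)² = ((-6 - 5*(-2)) - 23)² = ((-6 + 10) - 23)² = (4 - 23)² = (-19)² = 361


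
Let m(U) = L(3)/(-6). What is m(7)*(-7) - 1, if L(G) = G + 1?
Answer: 11/3 ≈ 3.6667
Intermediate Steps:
L(G) = 1 + G
m(U) = -⅔ (m(U) = (1 + 3)/(-6) = 4*(-⅙) = -⅔)
m(7)*(-7) - 1 = -⅔*(-7) - 1 = 14/3 - 1 = 11/3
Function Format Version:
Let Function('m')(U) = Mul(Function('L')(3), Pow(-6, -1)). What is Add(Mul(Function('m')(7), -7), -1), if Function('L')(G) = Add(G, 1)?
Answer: Rational(11, 3) ≈ 3.6667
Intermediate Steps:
Function('L')(G) = Add(1, G)
Function('m')(U) = Rational(-2, 3) (Function('m')(U) = Mul(Add(1, 3), Pow(-6, -1)) = Mul(4, Rational(-1, 6)) = Rational(-2, 3))
Add(Mul(Function('m')(7), -7), -1) = Add(Mul(Rational(-2, 3), -7), -1) = Add(Rational(14, 3), -1) = Rational(11, 3)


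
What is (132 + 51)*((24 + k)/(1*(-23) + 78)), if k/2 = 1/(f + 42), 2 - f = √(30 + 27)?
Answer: 8268672/103345 + 366*√57/103345 ≈ 80.037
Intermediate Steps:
f = 2 - √57 (f = 2 - √(30 + 27) = 2 - √57 ≈ -5.5498)
k = 2/(44 - √57) (k = 2/((2 - √57) + 42) = 2/(44 - √57) ≈ 0.054869)
(132 + 51)*((24 + k)/(1*(-23) + 78)) = (132 + 51)*((24 + (88/1879 + 2*√57/1879))/(1*(-23) + 78)) = 183*((45184/1879 + 2*√57/1879)/(-23 + 78)) = 183*((45184/1879 + 2*√57/1879)/55) = 183*((45184/1879 + 2*√57/1879)*(1/55)) = 183*(45184/103345 + 2*√57/103345) = 8268672/103345 + 366*√57/103345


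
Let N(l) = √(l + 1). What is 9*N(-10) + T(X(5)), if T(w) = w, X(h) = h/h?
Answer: 1 + 27*I ≈ 1.0 + 27.0*I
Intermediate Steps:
X(h) = 1
N(l) = √(1 + l)
9*N(-10) + T(X(5)) = 9*√(1 - 10) + 1 = 9*√(-9) + 1 = 9*(3*I) + 1 = 27*I + 1 = 1 + 27*I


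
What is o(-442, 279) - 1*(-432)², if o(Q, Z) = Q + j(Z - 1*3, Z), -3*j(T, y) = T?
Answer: -187158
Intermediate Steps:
j(T, y) = -T/3
o(Q, Z) = 1 + Q - Z/3 (o(Q, Z) = Q - (Z - 1*3)/3 = Q - (Z - 3)/3 = Q - (-3 + Z)/3 = Q + (1 - Z/3) = 1 + Q - Z/3)
o(-442, 279) - 1*(-432)² = (1 - 442 - ⅓*279) - 1*(-432)² = (1 - 442 - 93) - 1*186624 = -534 - 186624 = -187158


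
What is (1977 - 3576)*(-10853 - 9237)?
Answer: 32123910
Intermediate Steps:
(1977 - 3576)*(-10853 - 9237) = -1599*(-20090) = 32123910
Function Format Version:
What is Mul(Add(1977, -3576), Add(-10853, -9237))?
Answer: 32123910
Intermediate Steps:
Mul(Add(1977, -3576), Add(-10853, -9237)) = Mul(-1599, -20090) = 32123910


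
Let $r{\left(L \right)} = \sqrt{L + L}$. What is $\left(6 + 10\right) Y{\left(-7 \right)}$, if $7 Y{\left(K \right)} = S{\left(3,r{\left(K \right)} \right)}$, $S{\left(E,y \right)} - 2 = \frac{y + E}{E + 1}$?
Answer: $\frac{44}{7} + \frac{4 i \sqrt{14}}{7} \approx 6.2857 + 2.1381 i$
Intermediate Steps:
$r{\left(L \right)} = \sqrt{2} \sqrt{L}$ ($r{\left(L \right)} = \sqrt{2 L} = \sqrt{2} \sqrt{L}$)
$S{\left(E,y \right)} = 2 + \frac{E + y}{1 + E}$ ($S{\left(E,y \right)} = 2 + \frac{y + E}{E + 1} = 2 + \frac{E + y}{1 + E}$)
$Y{\left(K \right)} = \frac{11}{28} + \frac{\sqrt{2} \sqrt{K}}{28}$ ($Y{\left(K \right)} = \frac{\frac{1}{1 + 3} \left(2 + \sqrt{2} \sqrt{K} + 3 \cdot 3\right)}{7} = \frac{\frac{1}{4} \left(2 + \sqrt{2} \sqrt{K} + 9\right)}{7} = \frac{\frac{1}{4} \left(11 + \sqrt{2} \sqrt{K}\right)}{7} = \frac{\frac{11}{4} + \frac{\sqrt{2} \sqrt{K}}{4}}{7} = \frac{11}{28} + \frac{\sqrt{2} \sqrt{K}}{28}$)
$\left(6 + 10\right) Y{\left(-7 \right)} = \left(6 + 10\right) \left(\frac{11}{28} + \frac{\sqrt{2} \sqrt{-7}}{28}\right) = 16 \left(\frac{11}{28} + \frac{\sqrt{2} i \sqrt{7}}{28}\right) = 16 \left(\frac{11}{28} + \frac{i \sqrt{14}}{28}\right) = \frac{44}{7} + \frac{4 i \sqrt{14}}{7}$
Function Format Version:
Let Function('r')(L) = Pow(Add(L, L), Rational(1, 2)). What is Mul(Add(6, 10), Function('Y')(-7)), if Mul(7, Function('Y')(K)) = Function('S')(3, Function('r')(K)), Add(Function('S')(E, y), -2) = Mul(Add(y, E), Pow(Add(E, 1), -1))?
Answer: Add(Rational(44, 7), Mul(Rational(4, 7), I, Pow(14, Rational(1, 2)))) ≈ Add(6.2857, Mul(2.1381, I))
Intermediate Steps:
Function('r')(L) = Mul(Pow(2, Rational(1, 2)), Pow(L, Rational(1, 2))) (Function('r')(L) = Pow(Mul(2, L), Rational(1, 2)) = Mul(Pow(2, Rational(1, 2)), Pow(L, Rational(1, 2))))
Function('S')(E, y) = Add(2, Mul(Pow(Add(1, E), -1), Add(E, y))) (Function('S')(E, y) = Add(2, Mul(Add(y, E), Pow(Add(E, 1), -1))) = Add(2, Mul(Add(E, y), Pow(Add(1, E), -1))) = Add(2, Mul(Pow(Add(1, E), -1), Add(E, y))))
Function('Y')(K) = Add(Rational(11, 28), Mul(Rational(1, 28), Pow(2, Rational(1, 2)), Pow(K, Rational(1, 2)))) (Function('Y')(K) = Mul(Rational(1, 7), Mul(Pow(Add(1, 3), -1), Add(2, Mul(Pow(2, Rational(1, 2)), Pow(K, Rational(1, 2))), Mul(3, 3)))) = Mul(Rational(1, 7), Mul(Pow(4, -1), Add(2, Mul(Pow(2, Rational(1, 2)), Pow(K, Rational(1, 2))), 9))) = Mul(Rational(1, 7), Mul(Rational(1, 4), Add(11, Mul(Pow(2, Rational(1, 2)), Pow(K, Rational(1, 2)))))) = Mul(Rational(1, 7), Add(Rational(11, 4), Mul(Rational(1, 4), Pow(2, Rational(1, 2)), Pow(K, Rational(1, 2))))) = Add(Rational(11, 28), Mul(Rational(1, 28), Pow(2, Rational(1, 2)), Pow(K, Rational(1, 2)))))
Mul(Add(6, 10), Function('Y')(-7)) = Mul(Add(6, 10), Add(Rational(11, 28), Mul(Rational(1, 28), Pow(2, Rational(1, 2)), Pow(-7, Rational(1, 2))))) = Mul(16, Add(Rational(11, 28), Mul(Rational(1, 28), Pow(2, Rational(1, 2)), Mul(I, Pow(7, Rational(1, 2)))))) = Mul(16, Add(Rational(11, 28), Mul(Rational(1, 28), I, Pow(14, Rational(1, 2))))) = Add(Rational(44, 7), Mul(Rational(4, 7), I, Pow(14, Rational(1, 2))))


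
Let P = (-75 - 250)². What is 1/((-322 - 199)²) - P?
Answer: -28670955624/271441 ≈ -1.0563e+5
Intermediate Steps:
P = 105625 (P = (-325)² = 105625)
1/((-322 - 199)²) - P = 1/((-322 - 199)²) - 1*105625 = 1/((-521)²) - 105625 = 1/271441 - 105625 = -28670955624/271441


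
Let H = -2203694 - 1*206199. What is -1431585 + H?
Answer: -3841478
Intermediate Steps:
H = -2409893 (H = -2203694 - 206199 = -2409893)
-1431585 + H = -1431585 - 2409893 = -3841478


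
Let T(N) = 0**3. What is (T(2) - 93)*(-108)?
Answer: 10044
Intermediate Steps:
T(N) = 0
(T(2) - 93)*(-108) = (0 - 93)*(-108) = -93*(-108) = 10044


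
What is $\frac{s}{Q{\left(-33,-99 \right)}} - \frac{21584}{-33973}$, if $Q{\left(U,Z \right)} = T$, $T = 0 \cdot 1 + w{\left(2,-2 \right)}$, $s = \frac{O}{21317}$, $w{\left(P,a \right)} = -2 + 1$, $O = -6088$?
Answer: $\frac{666933752}{724202441} \approx 0.92092$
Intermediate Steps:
$w{\left(P,a \right)} = -1$
$s = - \frac{6088}{21317} \approx -0.28559$
$T = -1$ ($T = 0 \cdot 1 - 1 = 0 - 1 = -1$)
$Q{\left(U,Z \right)} = -1$
$\frac{s}{Q{\left(-33,-99 \right)}} - \frac{21584}{-33973} = - \frac{6088}{21317 \left(-1\right)} - \frac{21584}{-33973} = \left(- \frac{6088}{21317}\right) \left(-1\right) - - \frac{21584}{33973} = \frac{6088}{21317} + \frac{21584}{33973} = \frac{666933752}{724202441}$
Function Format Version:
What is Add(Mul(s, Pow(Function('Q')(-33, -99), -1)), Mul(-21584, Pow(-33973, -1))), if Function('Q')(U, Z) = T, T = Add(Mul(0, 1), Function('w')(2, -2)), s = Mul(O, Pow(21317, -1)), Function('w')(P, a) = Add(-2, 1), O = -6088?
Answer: Rational(666933752, 724202441) ≈ 0.92092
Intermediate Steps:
Function('w')(P, a) = -1
s = Rational(-6088, 21317) (s = Mul(-6088, Pow(21317, -1)) = Mul(-6088, Rational(1, 21317)) = Rational(-6088, 21317) ≈ -0.28559)
T = -1 (T = Add(Mul(0, 1), -1) = Add(0, -1) = -1)
Function('Q')(U, Z) = -1
Add(Mul(s, Pow(Function('Q')(-33, -99), -1)), Mul(-21584, Pow(-33973, -1))) = Add(Mul(Rational(-6088, 21317), Pow(-1, -1)), Mul(-21584, Pow(-33973, -1))) = Add(Mul(Rational(-6088, 21317), -1), Mul(-21584, Rational(-1, 33973))) = Add(Rational(6088, 21317), Rational(21584, 33973)) = Rational(666933752, 724202441)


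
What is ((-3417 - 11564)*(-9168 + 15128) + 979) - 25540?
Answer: -89311321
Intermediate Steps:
((-3417 - 11564)*(-9168 + 15128) + 979) - 25540 = (-14981*5960 + 979) - 25540 = (-89286760 + 979) - 25540 = -89285781 - 25540 = -89311321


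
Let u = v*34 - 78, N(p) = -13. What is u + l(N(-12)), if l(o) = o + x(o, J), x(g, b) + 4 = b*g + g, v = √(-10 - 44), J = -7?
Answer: -17 + 102*I*√6 ≈ -17.0 + 249.85*I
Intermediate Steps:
v = 3*I*√6 (v = √(-54) = 3*I*√6 ≈ 7.3485*I)
x(g, b) = -4 + g + b*g (x(g, b) = -4 + (b*g + g) = -4 + (g + b*g) = -4 + g + b*g)
u = -78 + 102*I*√6 (u = (3*I*√6)*34 - 78 = 102*I*√6 - 78 = -78 + 102*I*√6 ≈ -78.0 + 249.85*I)
l(o) = -4 - 5*o (l(o) = o + (-4 + o - 7*o) = o + (-4 - 6*o) = -4 - 5*o)
u + l(N(-12)) = (-78 + 102*I*√6) + (-4 - 5*(-13)) = (-78 + 102*I*√6) + (-4 + 65) = (-78 + 102*I*√6) + 61 = -17 + 102*I*√6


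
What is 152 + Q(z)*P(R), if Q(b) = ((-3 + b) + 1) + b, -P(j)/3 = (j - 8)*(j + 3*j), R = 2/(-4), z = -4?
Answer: 662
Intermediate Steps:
R = -½ (R = 2*(-¼) = -½ ≈ -0.50000)
P(j) = -12*j*(-8 + j) (P(j) = -3*(j - 8)*(j + 3*j) = -3*(-8 + j)*4*j = -12*j*(-8 + j))
Q(b) = -2 + 2*b (Q(b) = (-2 + b) + b = -2 + 2*b)
152 + Q(z)*P(R) = 152 + (-2 + 2*(-4))*(12*(-½)*(8 - 1*(-½))) = 152 + (-2 - 8)*(12*(-½)*(8 + ½)) = 152 - 120*(-1)*17/(2*2) = 152 - 10*(-51) = 152 + 510 = 662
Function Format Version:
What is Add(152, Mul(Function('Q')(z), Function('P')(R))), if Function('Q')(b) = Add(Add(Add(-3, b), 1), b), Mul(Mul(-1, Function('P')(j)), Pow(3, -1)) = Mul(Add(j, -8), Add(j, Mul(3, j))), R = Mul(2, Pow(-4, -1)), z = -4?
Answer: 662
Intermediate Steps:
R = Rational(-1, 2) (R = Mul(2, Rational(-1, 4)) = Rational(-1, 2) ≈ -0.50000)
Function('P')(j) = Mul(-12, j, Add(-8, j)) (Function('P')(j) = Mul(-3, Mul(Add(j, -8), Add(j, Mul(3, j)))) = Mul(-3, Mul(Add(-8, j), Mul(4, j))) = Mul(-3, Mul(4, j, Add(-8, j))) = Mul(-12, j, Add(-8, j)))
Function('Q')(b) = Add(-2, Mul(2, b)) (Function('Q')(b) = Add(Add(-2, b), b) = Add(-2, Mul(2, b)))
Add(152, Mul(Function('Q')(z), Function('P')(R))) = Add(152, Mul(Add(-2, Mul(2, -4)), Mul(12, Rational(-1, 2), Add(8, Mul(-1, Rational(-1, 2)))))) = Add(152, Mul(Add(-2, -8), Mul(12, Rational(-1, 2), Add(8, Rational(1, 2))))) = Add(152, Mul(-10, Mul(12, Rational(-1, 2), Rational(17, 2)))) = Add(152, Mul(-10, -51)) = Add(152, 510) = 662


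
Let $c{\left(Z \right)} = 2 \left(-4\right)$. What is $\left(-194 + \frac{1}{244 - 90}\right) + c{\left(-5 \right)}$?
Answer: $- \frac{31107}{154} \approx -201.99$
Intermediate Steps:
$c{\left(Z \right)} = -8$
$\left(-194 + \frac{1}{244 - 90}\right) + c{\left(-5 \right)} = \left(-194 + \frac{1}{244 - 90}\right) - 8 = \left(-194 + \frac{1}{154}\right) - 8 = - \frac{29875}{154} - 8 = - \frac{31107}{154}$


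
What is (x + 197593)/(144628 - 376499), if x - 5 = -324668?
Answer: 127070/231871 ≈ 0.54802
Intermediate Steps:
x = -324663 (x = 5 - 324668 = -324663)
(x + 197593)/(144628 - 376499) = (-324663 + 197593)/(144628 - 376499) = -127070/(-231871) = -127070*(-1/231871) = 127070/231871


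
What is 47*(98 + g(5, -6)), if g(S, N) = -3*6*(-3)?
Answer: 7144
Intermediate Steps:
g(S, N) = 54 (g(S, N) = -18*(-3) = 54)
47*(98 + g(5, -6)) = 47*(98 + 54) = 47*152 = 7144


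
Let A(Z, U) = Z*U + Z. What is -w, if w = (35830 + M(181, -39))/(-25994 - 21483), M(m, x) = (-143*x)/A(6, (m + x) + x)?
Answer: 573423/759632 ≈ 0.75487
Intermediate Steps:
A(Z, U) = Z + U*Z (A(Z, U) = U*Z + Z = Z + U*Z)
M(m, x) = -143*x/(6 + 6*m + 12*x) (M(m, x) = (-143*x)/((6*(1 + ((m + x) + x)))) = (-143*x)/((6*(1 + (m + 2*x)))) = (-143*x)/((6*(1 + m + 2*x))) = (-143*x)/(6 + 6*m + 12*x) = -143*x/(6 + 6*m + 12*x))
w = -573423/759632 (w = (35830 - 143*(-39)/(6 + 6*181 + 12*(-39)))/(-25994 - 21483) = (35830 - 143*(-39)/(6 + 1086 - 468))/(-47477) = (35830 - 143*(-39)/624)*(-1/47477) = (35830 - 143*(-39)*1/624)*(-1/47477) = (35830 + 143/16)*(-1/47477) = (573423/16)*(-1/47477) = -573423/759632 ≈ -0.75487)
-w = -1*(-573423/759632) = 573423/759632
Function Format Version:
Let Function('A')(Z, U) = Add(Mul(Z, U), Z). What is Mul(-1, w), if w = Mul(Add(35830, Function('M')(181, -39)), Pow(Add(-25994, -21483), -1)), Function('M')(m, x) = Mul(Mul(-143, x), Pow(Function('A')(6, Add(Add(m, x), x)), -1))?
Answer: Rational(573423, 759632) ≈ 0.75487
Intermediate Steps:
Function('A')(Z, U) = Add(Z, Mul(U, Z)) (Function('A')(Z, U) = Add(Mul(U, Z), Z) = Add(Z, Mul(U, Z)))
Function('M')(m, x) = Mul(-143, x, Pow(Add(6, Mul(6, m), Mul(12, x)), -1)) (Function('M')(m, x) = Mul(Mul(-143, x), Pow(Mul(6, Add(1, Add(Add(m, x), x))), -1)) = Mul(Mul(-143, x), Pow(Mul(6, Add(1, Add(m, Mul(2, x)))), -1)) = Mul(Mul(-143, x), Pow(Mul(6, Add(1, m, Mul(2, x))), -1)) = Mul(Mul(-143, x), Pow(Add(6, Mul(6, m), Mul(12, x)), -1)) = Mul(-143, x, Pow(Add(6, Mul(6, m), Mul(12, x)), -1)))
w = Rational(-573423, 759632) (w = Mul(Add(35830, Mul(-143, -39, Pow(Add(6, Mul(6, 181), Mul(12, -39)), -1))), Pow(Add(-25994, -21483), -1)) = Mul(Add(35830, Mul(-143, -39, Pow(Add(6, 1086, -468), -1))), Pow(-47477, -1)) = Mul(Add(35830, Mul(-143, -39, Pow(624, -1))), Rational(-1, 47477)) = Mul(Add(35830, Mul(-143, -39, Rational(1, 624))), Rational(-1, 47477)) = Mul(Add(35830, Rational(143, 16)), Rational(-1, 47477)) = Mul(Rational(573423, 16), Rational(-1, 47477)) = Rational(-573423, 759632) ≈ -0.75487)
Mul(-1, w) = Mul(-1, Rational(-573423, 759632)) = Rational(573423, 759632)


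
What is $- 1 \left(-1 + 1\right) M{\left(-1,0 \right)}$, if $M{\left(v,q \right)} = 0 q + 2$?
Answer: $0$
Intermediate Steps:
$M{\left(v,q \right)} = 2$ ($M{\left(v,q \right)} = 0 + 2 = 2$)
$- 1 \left(-1 + 1\right) M{\left(-1,0 \right)} = - 1 \left(-1 + 1\right) 2 = - 1 \cdot 0 \cdot 2 = \left(-1\right) 0 \cdot 2 = 0 \cdot 2 = 0$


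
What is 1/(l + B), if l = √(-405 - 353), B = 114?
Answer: 57/6877 - I*√758/13754 ≈ 0.0082885 - 0.0020017*I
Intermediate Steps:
l = I*√758 (l = √(-758) = I*√758 ≈ 27.532*I)
1/(l + B) = 1/(I*√758 + 114) = 1/(114 + I*√758)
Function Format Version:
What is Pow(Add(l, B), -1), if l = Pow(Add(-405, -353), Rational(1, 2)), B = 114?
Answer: Add(Rational(57, 6877), Mul(Rational(-1, 13754), I, Pow(758, Rational(1, 2)))) ≈ Add(0.0082885, Mul(-0.0020017, I))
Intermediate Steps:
l = Mul(I, Pow(758, Rational(1, 2))) (l = Pow(-758, Rational(1, 2)) = Mul(I, Pow(758, Rational(1, 2))) ≈ Mul(27.532, I))
Pow(Add(l, B), -1) = Pow(Add(Mul(I, Pow(758, Rational(1, 2))), 114), -1) = Pow(Add(114, Mul(I, Pow(758, Rational(1, 2)))), -1)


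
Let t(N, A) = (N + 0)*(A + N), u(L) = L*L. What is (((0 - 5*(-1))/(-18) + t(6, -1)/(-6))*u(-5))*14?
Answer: -16625/9 ≈ -1847.2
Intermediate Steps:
u(L) = L²
t(N, A) = N*(A + N)
(((0 - 5*(-1))/(-18) + t(6, -1)/(-6))*u(-5))*14 = (((0 - 5*(-1))/(-18) + (6*(-1 + 6))/(-6))*(-5)²)*14 = (((0 + 5)*(-1/18) + (6*5)*(-⅙))*25)*14 = ((5*(-1/18) + 30*(-⅙))*25)*14 = ((-5/18 - 5)*25)*14 = -95/18*25*14 = -2375/18*14 = -16625/9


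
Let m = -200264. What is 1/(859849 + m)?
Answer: 1/659585 ≈ 1.5161e-6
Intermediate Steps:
1/(859849 + m) = 1/(859849 - 200264) = 1/659585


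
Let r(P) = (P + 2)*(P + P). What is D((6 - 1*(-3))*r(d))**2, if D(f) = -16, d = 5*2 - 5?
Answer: 256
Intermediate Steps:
d = 5 (d = 10 - 5 = 5)
r(P) = 2*P*(2 + P) (r(P) = (2 + P)*(2*P) = 2*P*(2 + P))
D((6 - 1*(-3))*r(d))**2 = (-16)**2 = 256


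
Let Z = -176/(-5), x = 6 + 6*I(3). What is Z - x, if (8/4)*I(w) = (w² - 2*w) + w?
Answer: 56/5 ≈ 11.200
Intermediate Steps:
I(w) = w²/2 - w/2 (I(w) = ((w² - 2*w) + w)/2 = (w² - w)/2 = w²/2 - w/2)
x = 24 (x = 6 + 6*((½)*3*(-1 + 3)) = 6 + 6*((½)*3*2) = 6 + 6*3 = 6 + 18 = 24)
Z = 176/5 (Z = -176*(-⅕) = 176/5 ≈ 35.200)
Z - x = 176/5 - 1*24 = 176/5 - 24 = 56/5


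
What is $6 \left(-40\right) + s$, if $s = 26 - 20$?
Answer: $-234$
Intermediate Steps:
$s = 6$
$6 \left(-40\right) + s = 6 \left(-40\right) + 6 = -240 + 6 = -234$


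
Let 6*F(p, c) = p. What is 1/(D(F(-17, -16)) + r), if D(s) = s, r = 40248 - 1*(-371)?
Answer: 6/243697 ≈ 2.4621e-5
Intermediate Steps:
F(p, c) = p/6
r = 40619 (r = 40248 + 371 = 40619)
1/(D(F(-17, -16)) + r) = 1/((1/6)*(-17) + 40619) = 1/(-17/6 + 40619) = 1/(243697/6) = 6/243697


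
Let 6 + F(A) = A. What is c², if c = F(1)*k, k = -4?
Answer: 400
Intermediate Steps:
F(A) = -6 + A
c = 20 (c = (-6 + 1)*(-4) = -5*(-4) = 20)
c² = 20² = 400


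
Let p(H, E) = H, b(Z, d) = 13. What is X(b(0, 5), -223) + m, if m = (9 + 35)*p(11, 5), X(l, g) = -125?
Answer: 359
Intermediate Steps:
m = 484 (m = (9 + 35)*11 = 44*11 = 484)
X(b(0, 5), -223) + m = -125 + 484 = 359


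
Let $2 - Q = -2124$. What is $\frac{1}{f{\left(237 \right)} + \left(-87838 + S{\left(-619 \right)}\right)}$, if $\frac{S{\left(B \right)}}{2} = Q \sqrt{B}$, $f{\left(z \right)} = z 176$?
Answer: $- \frac{23063}{6659410426} - \frac{1063 i \sqrt{619}}{3329705213} \approx -3.4632 \cdot 10^{-6} - 7.9428 \cdot 10^{-6} i$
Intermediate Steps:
$Q = 2126$ ($Q = 2 - -2124 = 2 + 2124 = 2126$)
$f{\left(z \right)} = 176 z$
$S{\left(B \right)} = 4252 \sqrt{B}$ ($S{\left(B \right)} = 2 \cdot 2126 \sqrt{B} = 4252 \sqrt{B}$)
$\frac{1}{f{\left(237 \right)} + \left(-87838 + S{\left(-619 \right)}\right)} = \frac{1}{176 \cdot 237 - \left(87838 - 4252 \sqrt{-619}\right)} = \frac{1}{41712 - \left(87838 - 4252 i \sqrt{619}\right)} = \frac{1}{-46126 + 4252 i \sqrt{619}}$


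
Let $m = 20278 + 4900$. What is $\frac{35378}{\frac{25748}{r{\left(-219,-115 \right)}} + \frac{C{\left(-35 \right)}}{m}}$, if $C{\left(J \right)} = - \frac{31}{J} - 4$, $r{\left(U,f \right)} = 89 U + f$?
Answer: $- \frac{305619846876820}{11346023547} \approx -26936.0$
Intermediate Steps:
$m = 25178$
$r{\left(U,f \right)} = f + 89 U$
$C{\left(J \right)} = -4 - \frac{31}{J}$ ($C{\left(J \right)} = - \frac{31}{J} - 4 = -4 - \frac{31}{J}$)
$\frac{35378}{\frac{25748}{r{\left(-219,-115 \right)}} + \frac{C{\left(-35 \right)}}{m}} = \frac{35378}{\frac{25748}{-115 + 89 \left(-219\right)} + \frac{-4 - \frac{31}{-35}}{25178}} = \frac{35378}{\frac{25748}{-115 - 19491} + \left(-4 - - \frac{31}{35}\right) \frac{1}{25178}} = \frac{35378}{\frac{25748}{-19606} + \left(-4 + \frac{31}{35}\right) \frac{1}{25178}} = \frac{35378}{25748 \left(- \frac{1}{19606}\right) - \frac{109}{881230}} = \frac{35378}{- \frac{12874}{9803} - \frac{109}{881230}} = \frac{35378}{- \frac{11346023547}{8638697690}} = 35378 \left(- \frac{8638697690}{11346023547}\right) = - \frac{305619846876820}{11346023547}$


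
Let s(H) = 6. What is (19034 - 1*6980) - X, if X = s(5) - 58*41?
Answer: 14426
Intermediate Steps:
X = -2372 (X = 6 - 58*41 = 6 - 2378 = -2372)
(19034 - 1*6980) - X = (19034 - 1*6980) - 1*(-2372) = (19034 - 6980) + 2372 = 12054 + 2372 = 14426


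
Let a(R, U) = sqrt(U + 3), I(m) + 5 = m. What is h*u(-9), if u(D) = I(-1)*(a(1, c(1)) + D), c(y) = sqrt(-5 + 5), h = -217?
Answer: -11718 + 1302*sqrt(3) ≈ -9462.9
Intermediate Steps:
I(m) = -5 + m
c(y) = 0 (c(y) = sqrt(0) = 0)
a(R, U) = sqrt(3 + U)
u(D) = -6*D - 6*sqrt(3) (u(D) = (-5 - 1)*(sqrt(3 + 0) + D) = -6*(sqrt(3) + D) = -6*(D + sqrt(3)) = -6*D - 6*sqrt(3))
h*u(-9) = -217*(-6*(-9) - 6*sqrt(3)) = -217*(54 - 6*sqrt(3)) = -11718 + 1302*sqrt(3)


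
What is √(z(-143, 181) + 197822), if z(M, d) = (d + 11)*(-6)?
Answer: √196670 ≈ 443.48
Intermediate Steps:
z(M, d) = -66 - 6*d (z(M, d) = (11 + d)*(-6) = -66 - 6*d)
√(z(-143, 181) + 197822) = √((-66 - 6*181) + 197822) = √((-66 - 1086) + 197822) = √(-1152 + 197822) = √196670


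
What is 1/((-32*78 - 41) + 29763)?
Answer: 1/27226 ≈ 3.6730e-5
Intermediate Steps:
1/((-32*78 - 41) + 29763) = 1/((-2496 - 41) + 29763) = 1/(-2537 + 29763) = 1/27226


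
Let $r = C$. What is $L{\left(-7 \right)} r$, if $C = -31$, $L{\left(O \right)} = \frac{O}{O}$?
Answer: $-31$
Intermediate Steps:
$L{\left(O \right)} = 1$
$r = -31$
$L{\left(-7 \right)} r = 1 \left(-31\right) = -31$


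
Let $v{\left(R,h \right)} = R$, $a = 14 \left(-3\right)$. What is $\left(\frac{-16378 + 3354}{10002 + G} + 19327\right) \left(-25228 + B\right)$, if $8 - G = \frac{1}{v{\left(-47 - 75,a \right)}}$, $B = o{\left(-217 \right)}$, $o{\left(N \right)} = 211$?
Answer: $- \frac{590424949613763}{1221221} \approx -4.8347 \cdot 10^{8}$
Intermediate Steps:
$a = -42$
$B = 211$
$G = \frac{977}{122}$ ($G = 8 - \frac{1}{-47 - 75} = 8 - \frac{1}{-122} = 8 - - \frac{1}{122} = 8 + \frac{1}{122} = \frac{977}{122} \approx 8.0082$)
$\left(\frac{-16378 + 3354}{10002 + G} + 19327\right) \left(-25228 + B\right) = \left(\frac{-16378 + 3354}{10002 + \frac{977}{122}} + 19327\right) \left(-25228 + 211\right) = \left(- \frac{13024}{\frac{1221221}{122}} + 19327\right) \left(-25017\right) = \left(\left(-13024\right) \frac{122}{1221221} + 19327\right) \left(-25017\right) = \left(- \frac{1588928}{1221221} + 19327\right) \left(-25017\right) = \frac{23600949339}{1221221} \left(-25017\right) = - \frac{590424949613763}{1221221}$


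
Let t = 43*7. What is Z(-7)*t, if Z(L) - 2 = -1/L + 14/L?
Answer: 43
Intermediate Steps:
t = 301
Z(L) = 2 + 13/L (Z(L) = 2 + (-1/L + 14/L) = 2 + 13/L)
Z(-7)*t = (2 + 13/(-7))*301 = (2 + 13*(-⅐))*301 = (2 - 13/7)*301 = (⅐)*301 = 43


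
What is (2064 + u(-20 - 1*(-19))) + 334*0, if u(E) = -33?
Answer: 2031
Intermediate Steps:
(2064 + u(-20 - 1*(-19))) + 334*0 = (2064 - 33) + 334*0 = 2031 + 0 = 2031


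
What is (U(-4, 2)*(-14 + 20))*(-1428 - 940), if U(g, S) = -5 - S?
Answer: 99456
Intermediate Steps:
(U(-4, 2)*(-14 + 20))*(-1428 - 940) = ((-5 - 1*2)*(-14 + 20))*(-1428 - 940) = ((-5 - 2)*6)*(-2368) = -7*6*(-2368) = -42*(-2368) = 99456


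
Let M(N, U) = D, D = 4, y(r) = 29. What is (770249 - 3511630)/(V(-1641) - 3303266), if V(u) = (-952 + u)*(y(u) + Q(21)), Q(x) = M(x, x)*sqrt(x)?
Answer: 9261654277403/11411753096305 - 28433603732*sqrt(21)/11411753096305 ≈ 0.80017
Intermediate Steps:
M(N, U) = 4
Q(x) = 4*sqrt(x)
V(u) = (-952 + u)*(29 + 4*sqrt(21))
(770249 - 3511630)/(V(-1641) - 3303266) = (770249 - 3511630)/((-27608 - 3808*sqrt(21) + 29*(-1641) + 4*(-1641)*sqrt(21)) - 3303266) = -2741381/((-27608 - 3808*sqrt(21) - 47589 - 6564*sqrt(21)) - 3303266) = -2741381/((-75197 - 10372*sqrt(21)) - 3303266) = -2741381/(-3378463 - 10372*sqrt(21))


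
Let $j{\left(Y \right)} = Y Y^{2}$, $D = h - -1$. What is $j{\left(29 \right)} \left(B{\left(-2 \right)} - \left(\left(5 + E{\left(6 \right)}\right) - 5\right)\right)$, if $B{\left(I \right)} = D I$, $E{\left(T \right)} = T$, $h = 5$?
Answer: $-439002$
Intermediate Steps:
$D = 6$ ($D = 5 - -1 = 5 + 1 = 6$)
$B{\left(I \right)} = 6 I$
$j{\left(Y \right)} = Y^{3}$
$j{\left(29 \right)} \left(B{\left(-2 \right)} - \left(\left(5 + E{\left(6 \right)}\right) - 5\right)\right) = 29^{3} \left(6 \left(-2\right) - \left(\left(5 + 6\right) - 5\right)\right) = 24389 \left(-12 - \left(11 - 5\right)\right) = 24389 \left(-12 - 6\right) = 24389 \left(-18\right) = -439002$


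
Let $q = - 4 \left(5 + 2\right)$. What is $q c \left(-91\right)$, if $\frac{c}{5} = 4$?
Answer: $50960$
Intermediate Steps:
$c = 20$ ($c = 5 \cdot 4 = 20$)
$q = -28$ ($q = \left(-4\right) 7 = -28$)
$q c \left(-91\right) = \left(-28\right) 20 \left(-91\right) = \left(-560\right) \left(-91\right) = 50960$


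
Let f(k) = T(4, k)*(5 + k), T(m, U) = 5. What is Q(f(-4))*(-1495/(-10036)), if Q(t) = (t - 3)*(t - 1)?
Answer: 230/193 ≈ 1.1917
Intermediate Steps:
f(k) = 25 + 5*k (f(k) = 5*(5 + k) = 25 + 5*k)
Q(t) = (-1 + t)*(-3 + t) (Q(t) = (-3 + t)*(-1 + t) = (-1 + t)*(-3 + t))
Q(f(-4))*(-1495/(-10036)) = (3 + (25 + 5*(-4))² - 4*(25 + 5*(-4)))*(-1495/(-10036)) = (3 + (25 - 20)² - 4*(25 - 20))*(-1495*(-1/10036)) = (3 + 5² - 4*5)*(115/772) = (3 + 25 - 20)*(115/772) = 8*(115/772) = 230/193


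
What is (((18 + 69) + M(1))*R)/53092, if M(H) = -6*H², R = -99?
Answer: -8019/53092 ≈ -0.15104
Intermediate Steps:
(((18 + 69) + M(1))*R)/53092 = (((18 + 69) - 6*1²)*(-99))/53092 = ((87 - 6*1)*(-99))*(1/53092) = ((87 - 6)*(-99))*(1/53092) = (81*(-99))*(1/53092) = -8019*1/53092 = -8019/53092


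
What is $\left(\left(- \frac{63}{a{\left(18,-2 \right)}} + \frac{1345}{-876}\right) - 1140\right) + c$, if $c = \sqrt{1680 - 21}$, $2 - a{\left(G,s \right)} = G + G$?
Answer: $- \frac{16972151}{14892} + \sqrt{1659} \approx -1099.0$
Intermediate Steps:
$a{\left(G,s \right)} = 2 - 2 G$ ($a{\left(G,s \right)} = 2 - \left(G + G\right) = 2 - 2 G$)
$c = \sqrt{1659} \approx 40.731$
$\left(\left(- \frac{63}{a{\left(18,-2 \right)}} + \frac{1345}{-876}\right) - 1140\right) + c = \left(\left(- \frac{63}{2 - 36} + \frac{1345}{-876}\right) - 1140\right) + \sqrt{1659} = \left(\left(- \frac{63}{2 - 36} + 1345 \left(- \frac{1}{876}\right)\right) - 1140\right) + \sqrt{1659} = \left(\left(- \frac{63}{-34} - \frac{1345}{876}\right) - 1140\right) + \sqrt{1659} = \left(\left(\left(-63\right) \left(- \frac{1}{34}\right) - \frac{1345}{876}\right) - 1140\right) + \sqrt{1659} = \left(\left(\frac{63}{34} - \frac{1345}{876}\right) - 1140\right) + \sqrt{1659} = \left(\frac{4729}{14892} - 1140\right) + \sqrt{1659} = - \frac{16972151}{14892} + \sqrt{1659}$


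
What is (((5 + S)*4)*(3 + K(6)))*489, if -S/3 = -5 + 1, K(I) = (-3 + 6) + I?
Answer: 399024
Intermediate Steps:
K(I) = 3 + I
S = 12 (S = -3*(-5 + 1) = -3*(-4) = 12)
(((5 + S)*4)*(3 + K(6)))*489 = (((5 + 12)*4)*(3 + (3 + 6)))*489 = ((17*4)*(3 + 9))*489 = (68*12)*489 = 816*489 = 399024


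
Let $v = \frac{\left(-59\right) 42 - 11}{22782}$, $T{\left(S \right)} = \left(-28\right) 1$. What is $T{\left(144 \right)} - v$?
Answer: $- \frac{635407}{22782} \approx -27.891$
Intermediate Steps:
$T{\left(S \right)} = -28$
$v = - \frac{2489}{22782}$ ($v = \left(-2478 - 11\right) \frac{1}{22782} = \left(-2489\right) \frac{1}{22782} = - \frac{2489}{22782} \approx -0.10925$)
$T{\left(144 \right)} - v = -28 - - \frac{2489}{22782} = -28 + \frac{2489}{22782} = - \frac{635407}{22782}$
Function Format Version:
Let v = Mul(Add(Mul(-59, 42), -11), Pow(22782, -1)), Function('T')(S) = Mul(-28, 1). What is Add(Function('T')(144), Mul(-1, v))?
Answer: Rational(-635407, 22782) ≈ -27.891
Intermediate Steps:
Function('T')(S) = -28
v = Rational(-2489, 22782) (v = Mul(Add(-2478, -11), Rational(1, 22782)) = Mul(-2489, Rational(1, 22782)) = Rational(-2489, 22782) ≈ -0.10925)
Add(Function('T')(144), Mul(-1, v)) = Add(-28, Mul(-1, Rational(-2489, 22782))) = Add(-28, Rational(2489, 22782)) = Rational(-635407, 22782)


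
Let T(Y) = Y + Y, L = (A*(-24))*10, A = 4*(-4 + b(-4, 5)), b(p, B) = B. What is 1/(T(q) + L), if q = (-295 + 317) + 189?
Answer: -1/538 ≈ -0.0018587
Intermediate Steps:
A = 4 (A = 4*(-4 + 5) = 4*1 = 4)
q = 211 (q = 22 + 189 = 211)
L = -960 (L = (4*(-24))*10 = -96*10 = -960)
T(Y) = 2*Y
1/(T(q) + L) = 1/(2*211 - 960) = 1/(422 - 960) = 1/(-538) = -1/538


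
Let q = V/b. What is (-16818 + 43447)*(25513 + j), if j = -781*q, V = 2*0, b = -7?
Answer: 679385677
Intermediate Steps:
V = 0
q = 0 (q = 0/(-7) = 0*(-⅐) = 0)
j = 0 (j = -781*0 = 0)
(-16818 + 43447)*(25513 + j) = (-16818 + 43447)*(25513 + 0) = 26629*25513 = 679385677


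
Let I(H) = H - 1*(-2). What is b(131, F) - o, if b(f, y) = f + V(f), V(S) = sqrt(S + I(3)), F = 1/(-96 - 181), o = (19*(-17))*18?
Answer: 5945 + 2*sqrt(34) ≈ 5956.7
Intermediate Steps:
o = -5814 (o = -323*18 = -5814)
F = -1/277 (F = 1/(-277) = -1/277 ≈ -0.0036101)
I(H) = 2 + H (I(H) = H + 2 = 2 + H)
V(S) = sqrt(5 + S) (V(S) = sqrt(S + (2 + 3)) = sqrt(S + 5) = sqrt(5 + S))
b(f, y) = f + sqrt(5 + f)
b(131, F) - o = (131 + sqrt(5 + 131)) - 1*(-5814) = (131 + sqrt(136)) + 5814 = (131 + 2*sqrt(34)) + 5814 = 5945 + 2*sqrt(34)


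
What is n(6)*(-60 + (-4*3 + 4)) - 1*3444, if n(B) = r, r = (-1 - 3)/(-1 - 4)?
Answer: -17492/5 ≈ -3498.4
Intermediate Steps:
r = 4/5 (r = -4/(-5) = -4*(-1/5) = 4/5 ≈ 0.80000)
n(B) = 4/5
n(6)*(-60 + (-4*3 + 4)) - 1*3444 = 4*(-60 + (-4*3 + 4))/5 - 1*3444 = 4*(-60 + (-12 + 4))/5 - 3444 = 4*(-60 - 8)/5 - 3444 = (4/5)*(-68) - 3444 = -272/5 - 3444 = -17492/5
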